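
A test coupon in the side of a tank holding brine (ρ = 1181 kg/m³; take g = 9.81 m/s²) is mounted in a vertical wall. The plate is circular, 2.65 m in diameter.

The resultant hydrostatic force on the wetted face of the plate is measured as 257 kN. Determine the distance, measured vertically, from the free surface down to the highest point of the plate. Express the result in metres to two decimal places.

d_top ≈ 2.70 m

γ = ρg = 1181 × 9.81 / 1000 = 11.58561 kN/m³.
A = π(1.325)² = 5.51546 m².
From F = γ·h_c·A, the centroid depth is h_c = 257/(11.58561 × 5.51546) = 4.02191 m.
The centroid is at the centre, 1.325 m below the top of the plate, so the highest point sits at h_top = 4.02191 − 1.325 = 2.69691 m below the surface.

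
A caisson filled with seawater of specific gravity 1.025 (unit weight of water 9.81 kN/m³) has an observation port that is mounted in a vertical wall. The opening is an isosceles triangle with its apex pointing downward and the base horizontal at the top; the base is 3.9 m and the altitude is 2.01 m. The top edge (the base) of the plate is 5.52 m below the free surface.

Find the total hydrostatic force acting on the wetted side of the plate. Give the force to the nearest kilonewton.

F ≈ 244 kN

γ = 1.025 × 9.81 = 10.05525 kN/m³.
With the apex down, the centroid sits h/3 = 2.01/3 = 0.67 m below the base (the top edge), so the centroid depth is h_c = 5.52 + 0.67 = 6.19 m.
A = ½ × 3.9 × 2.01 = 3.9195 m².
Resultant F = γ·h_c·A = 10.05525 × 6.19 × 3.9195 = 243.958 kN.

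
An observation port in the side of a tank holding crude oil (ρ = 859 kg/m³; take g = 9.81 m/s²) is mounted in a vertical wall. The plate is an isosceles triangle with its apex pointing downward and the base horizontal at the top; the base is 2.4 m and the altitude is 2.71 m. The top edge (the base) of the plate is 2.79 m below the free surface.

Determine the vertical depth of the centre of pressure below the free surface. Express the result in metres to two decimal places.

γ = ρg = 859 × 9.81 / 1000 = 8.42679 kN/m³.
With the apex down, the centroid sits h/3 = 2.71/3 = 0.903333 m below the base (the top edge), so the centroid depth is h_c = 2.79 + 0.903333 = 3.69333 m.
A = ½ × 2.4 × 2.71 = 3.252 m².
Resultant F = γ·h_c·A = 8.42679 × 3.69333 × 3.252 = 101.212 kN.
I_c = b·h³/36 = 2.4 × 2.71³/36 = 1.32683 m⁴.
Centre of pressure: y_p = y_c + I_c/(y_c·A) = 3.69333 + 1.32683/(3.69333 × 3.252) = 3.69333 + 0.110471 = 3.8038 m along the plane.

h_p = 3.80 m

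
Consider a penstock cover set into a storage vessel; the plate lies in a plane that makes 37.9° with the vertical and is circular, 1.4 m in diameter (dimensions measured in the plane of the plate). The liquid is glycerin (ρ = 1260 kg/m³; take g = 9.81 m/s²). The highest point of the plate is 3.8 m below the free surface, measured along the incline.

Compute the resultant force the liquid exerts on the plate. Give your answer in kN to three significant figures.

F ≈ 67.6 kN

γ = ρg = 1260 × 9.81 / 1000 = 12.3606 kN/m³.
The plate makes 37.9° with the vertical, i.e. θ = 90° − 37.9° = 52.1° to the horizontal. Measuring y along the incline from the free-surface line, vertical depth h = y·sinθ with sinθ = 0.789084.
The centroid is at the centre, 0.7 m below the top of the plate, so y_c = 3.8 + 0.7 = 4.5 m and h_c = 4.5 × 0.789084 = 3.55088 m.
A = π(0.7)² = 1.53938 m².
Resultant F = γ·h_c·A = 12.3606 × 3.55088 × 1.53938 = 67.5649 kN.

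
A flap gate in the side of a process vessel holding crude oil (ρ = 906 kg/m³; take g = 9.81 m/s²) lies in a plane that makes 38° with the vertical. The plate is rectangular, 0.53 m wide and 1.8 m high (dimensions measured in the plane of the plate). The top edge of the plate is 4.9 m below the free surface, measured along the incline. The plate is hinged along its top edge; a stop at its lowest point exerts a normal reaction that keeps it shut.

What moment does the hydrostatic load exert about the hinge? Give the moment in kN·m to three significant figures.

γ = ρg = 906 × 9.81 / 1000 = 8.88786 kN/m³.
The plate makes 38° with the vertical, i.e. θ = 90° − 38° = 52° to the horizontal. Measuring y along the incline from the free-surface line, vertical depth h = y·sinθ with sinθ = 0.788011.
The centroid lies 1.8/2 = 0.9 m below the top edge, so y_c = 4.9 + 0.9 = 5.8 m and h_c = 5.8 × 0.788011 = 4.57046 m.
A = 0.53 × 1.8 = 0.954 m².
Resultant F = γ·h_c·A = 8.88786 × 4.57046 × 0.954 = 38.753 kN.
I_c = b·h³/12 = 0.53 × 1.8³/12 = 0.25758 m⁴.
Centre of pressure: y_p = y_c + I_c/(y_c·A) = 5.8 + 0.25758/(5.8 × 0.954) = 5.8 + 0.0465517 = 5.84655 m along the plane.
The resultant acts 0.9 + 0.0465517 = 0.946552 m (along the plate) below the hinge at the top edge, so the moment about the hinge is M = F × 0.946552 = 38.753 × 0.946552 = 36.6817 kN·m.

M ≈ 36.7 kN·m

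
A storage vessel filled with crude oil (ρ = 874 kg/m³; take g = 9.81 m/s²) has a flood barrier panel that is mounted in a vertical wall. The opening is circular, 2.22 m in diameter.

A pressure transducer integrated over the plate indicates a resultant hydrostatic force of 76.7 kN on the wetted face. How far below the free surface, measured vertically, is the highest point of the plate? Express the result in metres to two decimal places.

d_top ≈ 1.20 m

γ = ρg = 874 × 9.81 / 1000 = 8.57394 kN/m³.
A = π(1.11)² = 3.87076 m².
From F = γ·h_c·A, the centroid depth is h_c = 76.7/(8.57394 × 3.87076) = 2.3111 m.
The centroid is at the centre, 1.11 m below the top of the plate, so the highest point sits at h_top = 2.3111 − 1.11 = 1.2011 m below the surface.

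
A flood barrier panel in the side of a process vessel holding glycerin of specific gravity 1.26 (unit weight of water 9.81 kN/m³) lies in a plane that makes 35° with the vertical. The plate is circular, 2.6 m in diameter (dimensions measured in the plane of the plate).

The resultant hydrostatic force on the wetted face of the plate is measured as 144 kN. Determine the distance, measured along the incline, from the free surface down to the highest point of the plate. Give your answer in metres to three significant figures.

γ = 1.26 × 9.81 = 12.3606 kN/m³.
A = π(1.3)² = 5.30929 m².
From F = γ·h_c·A, the centroid depth is h_c = 144/(12.3606 × 5.30929) = 2.19425 m.
The plate makes 35° with the vertical, i.e. θ = 90° − 35° = 55° to the horizontal. Measuring y along the incline from the free-surface line, vertical depth h = y·sinθ with sinθ = 0.819152.
Along the incline, y_c = h_c/sinθ = 2.19425/0.819152 = 2.67868 m.
The centroid is at the centre, 1.3 m below the top of the plate, so the highest point sits at y_top = 2.67868 − 1.3 = 1.37868 m along the incline.

y_top ≈ 1.38 m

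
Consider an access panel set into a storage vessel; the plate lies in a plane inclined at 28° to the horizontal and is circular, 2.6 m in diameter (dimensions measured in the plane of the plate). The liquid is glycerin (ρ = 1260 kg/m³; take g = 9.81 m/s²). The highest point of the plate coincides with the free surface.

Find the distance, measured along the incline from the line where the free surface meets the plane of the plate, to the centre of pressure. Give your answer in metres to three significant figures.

y_p = 1.63 m

γ = ρg = 1260 × 9.81 / 1000 = 12.3606 kN/m³.
Let θ = 28° be the plate's angle to the horizontal; measure y along the incline from where the plane meets the free surface. Vertical depth h = y·sinθ with sinθ = 0.469472.
The centroid is at the centre, 1.3 m below the top of the plate, so y_c = 1.3 m and h_c = 1.3 × 0.469472 = 0.610314 m.
A = π(1.3)² = 5.30929 m².
Resultant F = γ·h_c·A = 12.3606 × 0.610314 × 5.30929 = 40.0525 kN.
I_c = πr⁴/4 = π × 1.3⁴/4 = 2.24318 m⁴.
Centre of pressure: y_p = y_c + I_c/(y_c·A) = 1.3 + 2.24318/(1.3 × 5.30929) = 1.3 + 0.325001 = 1.625 m along the plane.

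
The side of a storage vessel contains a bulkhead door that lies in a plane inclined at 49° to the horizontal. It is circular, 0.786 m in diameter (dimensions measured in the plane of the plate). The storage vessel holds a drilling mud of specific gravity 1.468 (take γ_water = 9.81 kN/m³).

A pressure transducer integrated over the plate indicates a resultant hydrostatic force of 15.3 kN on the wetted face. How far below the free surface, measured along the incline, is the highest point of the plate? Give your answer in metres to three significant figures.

y_top ≈ 2.51 m

γ = 1.468 × 9.81 = 14.40108 kN/m³.
A = π(0.393)² = 0.485216 m².
From F = γ·h_c·A, the centroid depth is h_c = 15.3/(14.40108 × 0.485216) = 2.18958 m.
Let θ = 49° be the plate's angle to the horizontal; measure y along the incline from where the plane meets the free surface. Vertical depth h = y·sinθ with sinθ = 0.754710.
Along the incline, y_c = h_c/sinθ = 2.18958/0.754710 = 2.90122 m.
The centroid is at the centre, 0.393 m below the top of the plate, so the highest point sits at y_top = 2.90122 − 0.393 = 2.50822 m along the incline.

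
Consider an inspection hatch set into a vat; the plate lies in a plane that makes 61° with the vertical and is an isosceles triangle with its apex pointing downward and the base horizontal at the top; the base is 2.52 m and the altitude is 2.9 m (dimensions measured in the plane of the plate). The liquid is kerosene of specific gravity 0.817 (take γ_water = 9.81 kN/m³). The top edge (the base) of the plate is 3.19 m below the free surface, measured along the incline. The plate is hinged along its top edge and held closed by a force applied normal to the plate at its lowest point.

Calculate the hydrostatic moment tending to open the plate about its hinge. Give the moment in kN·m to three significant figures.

γ = 0.817 × 9.81 = 8.01477 kN/m³.
The plate makes 61° with the vertical, i.e. θ = 90° − 61° = 29° to the horizontal. Measuring y along the incline from the free-surface line, vertical depth h = y·sinθ with sinθ = 0.484810.
With the apex down, the centroid sits h/3 = 2.9/3 = 0.966667 m below the base (the top edge), so y_c = 3.19 + 0.966667 = 4.15667 m and h_c = 4.15667 × 0.484810 = 2.0152 m.
A = ½ × 2.52 × 2.9 = 3.654 m².
Resultant F = γ·h_c·A = 8.01477 × 2.0152 × 3.654 = 59.0171 kN.
I_c = b·h³/36 = 2.52 × 2.9³/36 = 1.70723 m⁴.
Centre of pressure: y_p = y_c + I_c/(y_c·A) = 4.15667 + 1.70723/(4.15667 × 3.654) = 4.15667 + 0.112403 = 4.26907 m along the plane.
The resultant acts 0.966667 + 0.112403 = 1.07907 m (along the plate) below the hinge at the top edge, so the moment about the hinge is M = F × 1.07907 = 59.0171 × 1.07907 = 63.6836 kN·m.

M ≈ 63.7 kN·m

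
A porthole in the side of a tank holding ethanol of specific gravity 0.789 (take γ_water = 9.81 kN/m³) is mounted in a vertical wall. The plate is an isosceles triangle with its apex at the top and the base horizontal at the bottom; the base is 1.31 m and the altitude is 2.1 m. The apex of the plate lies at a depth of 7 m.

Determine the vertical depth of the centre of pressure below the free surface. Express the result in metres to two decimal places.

h_p = 8.43 m

γ = 0.789 × 9.81 = 7.74009 kN/m³.
With the apex up, the centroid sits 2h/3 = 2 × 2.1/3 = 1.4 m below the apex, so the centroid depth is h_c = 7 + 1.4 = 8.4 m.
A = ½ × 1.31 × 2.1 = 1.3755 m².
Resultant F = γ·h_c·A = 7.74009 × 8.4 × 1.3755 = 89.4305 kN.
I_c = b·h³/36 = 1.31 × 2.1³/36 = 0.336998 m⁴.
Centre of pressure: y_p = y_c + I_c/(y_c·A) = 8.4 + 0.336998/(8.4 × 1.3755) = 8.4 + 0.0291667 = 8.42917 m along the plane.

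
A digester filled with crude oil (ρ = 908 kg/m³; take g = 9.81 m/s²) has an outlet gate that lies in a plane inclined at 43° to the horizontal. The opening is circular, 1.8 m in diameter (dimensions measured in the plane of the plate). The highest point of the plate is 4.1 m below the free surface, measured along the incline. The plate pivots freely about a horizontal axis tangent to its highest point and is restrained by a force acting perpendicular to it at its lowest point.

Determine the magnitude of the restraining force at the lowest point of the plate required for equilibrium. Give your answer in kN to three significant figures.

P ≈ 40.4 kN

γ = ρg = 908 × 9.81 / 1000 = 8.90748 kN/m³.
Let θ = 43° be the plate's angle to the horizontal; measure y along the incline from where the plane meets the free surface. Vertical depth h = y·sinθ with sinθ = 0.681998.
The centroid is at the centre, 0.9 m below the top of the plate, so y_c = 4.1 + 0.9 = 5 m and h_c = 5 × 0.681998 = 3.40999 m.
A = π(0.9)² = 2.54469 m².
Resultant F = γ·h_c·A = 8.90748 × 3.40999 × 2.54469 = 77.2935 kN.
I_c = πr⁴/4 = π × 0.9⁴/4 = 0.5153 m⁴.
Centre of pressure: y_p = y_c + I_c/(y_c·A) = 5 + 0.5153/(5 × 2.54469) = 5 + 0.0405 = 5.0405 m along the plane.
The resultant acts 0.9 + 0.0405 = 0.9405 m (along the plate) below the hinge at the top edge, so the moment about the hinge is M = F × 0.9405 = 77.2935 × 0.9405 = 72.6945 kN·m.
A normal force at the bottom, 1.8 m from the hinge, must supply this moment: P = 72.6945/1.8 = 40.3858 kN.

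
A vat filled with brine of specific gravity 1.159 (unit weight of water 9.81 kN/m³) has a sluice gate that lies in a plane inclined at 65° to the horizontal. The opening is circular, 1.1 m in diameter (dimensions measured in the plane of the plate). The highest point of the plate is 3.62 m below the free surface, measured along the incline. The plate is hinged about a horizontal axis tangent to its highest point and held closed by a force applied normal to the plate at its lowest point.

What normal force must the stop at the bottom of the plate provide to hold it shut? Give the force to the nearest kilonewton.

γ = 1.159 × 9.81 = 11.36979 kN/m³.
Let θ = 65° be the plate's angle to the horizontal; measure y along the incline from where the plane meets the free surface. Vertical depth h = y·sinθ with sinθ = 0.906308.
The centroid is at the centre, 0.55 m below the top of the plate, so y_c = 3.62 + 0.55 = 4.17 m and h_c = 4.17 × 0.906308 = 3.7793 m.
A = π(0.55)² = 0.950332 m².
Resultant F = γ·h_c·A = 11.36979 × 3.7793 × 0.950332 = 40.8356 kN.
I_c = πr⁴/4 = π × 0.55⁴/4 = 0.0718688 m⁴.
Centre of pressure: y_p = y_c + I_c/(y_c·A) = 4.17 + 0.0718688/(4.17 × 0.950332) = 4.17 + 0.0181355 = 4.18814 m along the plane.
The resultant acts 0.55 + 0.0181355 = 0.568136 m (along the plate) below the hinge at the top edge, so the moment about the hinge is M = F × 0.568136 = 40.8356 × 0.568136 = 23.2002 kN·m.
A normal force at the bottom, 1.1 m from the hinge, must supply this moment: P = 23.2002/1.1 = 21.0911 kN.

P ≈ 21 kN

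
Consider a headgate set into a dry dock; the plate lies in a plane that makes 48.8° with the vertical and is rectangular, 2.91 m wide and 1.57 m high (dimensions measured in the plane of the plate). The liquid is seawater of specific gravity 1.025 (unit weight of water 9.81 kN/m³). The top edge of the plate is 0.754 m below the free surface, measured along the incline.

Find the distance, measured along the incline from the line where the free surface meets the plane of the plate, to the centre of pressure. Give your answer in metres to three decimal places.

y_p = 1.672 m

γ = 1.025 × 9.81 = 10.05525 kN/m³.
The plate makes 48.8° with the vertical, i.e. θ = 90° − 48.8° = 41.2° to the horizontal. Measuring y along the incline from the free-surface line, vertical depth h = y·sinθ with sinθ = 0.658689.
The centroid lies 1.57/2 = 0.785 m below the top edge, so y_c = 0.754 + 0.785 = 1.539 m and h_c = 1.539 × 0.658689 = 1.01372 m.
A = 2.91 × 1.57 = 4.5687 m².
Resultant F = γ·h_c·A = 10.05525 × 1.01372 × 4.5687 = 46.5697 kN.
I_c = b·h³/12 = 2.91 × 1.57³/12 = 0.938449 m⁴.
Centre of pressure: y_p = y_c + I_c/(y_c·A) = 1.539 + 0.938449/(1.539 × 4.5687) = 1.539 + 0.133469 = 1.67247 m along the plane.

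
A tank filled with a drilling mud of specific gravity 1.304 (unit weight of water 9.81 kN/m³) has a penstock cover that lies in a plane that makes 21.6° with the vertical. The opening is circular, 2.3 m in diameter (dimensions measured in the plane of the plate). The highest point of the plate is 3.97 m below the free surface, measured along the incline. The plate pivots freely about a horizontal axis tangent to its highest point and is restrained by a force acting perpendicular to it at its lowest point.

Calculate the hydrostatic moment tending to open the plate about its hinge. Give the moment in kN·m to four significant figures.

γ = 1.304 × 9.81 = 12.79224 kN/m³.
The plate makes 21.6° with the vertical, i.e. θ = 90° − 21.6° = 68.4° to the horizontal. Measuring y along the incline from the free-surface line, vertical depth h = y·sinθ with sinθ = 0.929776.
The centroid is at the centre, 1.15 m below the top of the plate, so y_c = 3.97 + 1.15 = 5.12 m and h_c = 5.12 × 0.929776 = 4.76045 m.
A = π(1.15)² = 4.15476 m².
Resultant F = γ·h_c·A = 12.79224 × 4.76045 × 4.15476 = 253.012 kN.
I_c = πr⁴/4 = π × 1.15⁴/4 = 1.37367 m⁴.
Centre of pressure: y_p = y_c + I_c/(y_c·A) = 5.12 + 1.37367/(5.12 × 4.15476) = 5.12 + 0.0645753 = 5.18458 m along the plane.
The resultant acts 1.15 + 0.0645753 = 1.21458 m (along the plate) below the hinge at the top edge, so the moment about the hinge is M = F × 1.21458 = 253.012 × 1.21458 = 307.303 kN·m.

M ≈ 307.3 kN·m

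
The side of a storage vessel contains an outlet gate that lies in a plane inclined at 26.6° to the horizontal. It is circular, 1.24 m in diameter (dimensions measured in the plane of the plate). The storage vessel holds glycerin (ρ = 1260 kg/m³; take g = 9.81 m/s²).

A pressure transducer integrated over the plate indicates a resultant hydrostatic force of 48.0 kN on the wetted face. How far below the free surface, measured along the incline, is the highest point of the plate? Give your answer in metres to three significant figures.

y_top ≈ 6.56 m

γ = ρg = 1260 × 9.81 / 1000 = 12.3606 kN/m³.
A = π(0.62)² = 1.20763 m².
From F = γ·h_c·A, the centroid depth is h_c = 48.0/(12.3606 × 1.20763) = 3.21564 m.
Let θ = 26.6° be the plate's angle to the horizontal; measure y along the incline from where the plane meets the free surface. Vertical depth h = y·sinθ with sinθ = 0.447759.
Along the incline, y_c = h_c/sinθ = 3.21564/0.447759 = 7.18163 m.
The centroid is at the centre, 0.62 m below the top of the plate, so the highest point sits at y_top = 7.18163 − 0.62 = 6.56163 m along the incline.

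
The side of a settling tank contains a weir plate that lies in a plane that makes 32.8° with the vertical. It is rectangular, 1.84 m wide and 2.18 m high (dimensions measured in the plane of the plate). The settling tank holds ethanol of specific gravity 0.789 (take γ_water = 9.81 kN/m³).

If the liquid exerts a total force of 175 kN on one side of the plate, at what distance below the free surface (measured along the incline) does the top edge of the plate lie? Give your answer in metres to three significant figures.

y_top ≈ 5.62 m

γ = 0.789 × 9.81 = 7.74009 kN/m³.
A = 1.84 × 2.18 = 4.0112 m².
From F = γ·h_c·A, the centroid depth is h_c = 175/(7.74009 × 4.0112) = 5.63661 m.
The plate makes 32.8° with the vertical, i.e. θ = 90° − 32.8° = 57.2° to the horizontal. Measuring y along the incline from the free-surface line, vertical depth h = y·sinθ with sinθ = 0.840567.
Along the incline, y_c = h_c/sinθ = 5.63661/0.840567 = 6.70572 m.
The centroid lies 2.18/2 = 1.09 m below the top edge, so the top edge sits at y_top = 6.70572 − 1.09 = 5.61572 m along the incline.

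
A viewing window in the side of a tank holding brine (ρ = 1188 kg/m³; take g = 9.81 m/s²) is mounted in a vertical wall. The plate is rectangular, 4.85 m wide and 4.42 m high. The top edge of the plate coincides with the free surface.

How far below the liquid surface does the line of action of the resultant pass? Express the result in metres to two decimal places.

h_p = 2.95 m

γ = ρg = 1188 × 9.81 / 1000 = 11.65428 kN/m³.
The centroid lies 4.42/2 = 2.21 m below the top edge, so the centroid depth is h_c = 2.21 m.
A = 4.85 × 4.42 = 21.437 m².
Resultant F = γ·h_c·A = 11.65428 × 2.21 × 21.437 = 552.13 kN.
I_c = b·h³/12 = 4.85 × 4.42³/12 = 34.9002 m⁴.
Centre of pressure: y_p = y_c + I_c/(y_c·A) = 2.21 + 34.9002/(2.21 × 21.437) = 2.21 + 0.736668 = 2.94667 m along the plane.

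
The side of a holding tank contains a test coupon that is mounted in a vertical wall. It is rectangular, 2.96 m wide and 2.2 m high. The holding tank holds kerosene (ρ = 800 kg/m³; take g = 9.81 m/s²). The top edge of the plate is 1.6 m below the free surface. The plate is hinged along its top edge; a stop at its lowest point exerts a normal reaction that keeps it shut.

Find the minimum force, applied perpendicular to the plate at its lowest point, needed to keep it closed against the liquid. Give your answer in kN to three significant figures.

P ≈ 78.4 kN

γ = ρg = 800 × 9.81 / 1000 = 7.848 kN/m³.
The centroid lies 2.2/2 = 1.1 m below the top edge, so the centroid depth is h_c = 1.6 + 1.1 = 2.7 m.
A = 2.96 × 2.2 = 6.512 m².
Resultant F = γ·h_c·A = 7.848 × 2.7 × 6.512 = 137.987 kN.
I_c = b·h³/12 = 2.96 × 2.2³/12 = 2.62651 m⁴.
Centre of pressure: y_p = y_c + I_c/(y_c·A) = 2.7 + 2.62651/(2.7 × 6.512) = 2.7 + 0.149383 = 2.84938 m along the plane.
The resultant acts 1.1 + 0.149383 = 1.24938 m (along the plate) below the hinge at the top edge, so the moment about the hinge is M = F × 1.24938 = 137.987 × 1.24938 = 172.398 kN·m.
A normal force at the bottom, 2.2 m from the hinge, must supply this moment: P = 172.398/2.2 = 78.3627 kN.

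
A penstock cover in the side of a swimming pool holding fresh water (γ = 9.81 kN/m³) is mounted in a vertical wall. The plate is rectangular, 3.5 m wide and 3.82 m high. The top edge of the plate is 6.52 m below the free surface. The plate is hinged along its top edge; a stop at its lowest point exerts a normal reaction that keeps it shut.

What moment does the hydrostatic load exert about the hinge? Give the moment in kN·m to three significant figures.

M ≈ 2270 kN·m

γ = 9.81 kN/m³.
The centroid lies 3.82/2 = 1.91 m below the top edge, so the centroid depth is h_c = 6.52 + 1.91 = 8.43 m.
A = 3.5 × 3.82 = 13.37 m².
Resultant F = γ·h_c·A = 9.81 × 8.43 × 13.37 = 1105.68 kN.
I_c = b·h³/12 = 3.5 × 3.82³/12 = 16.2584 m⁴.
Centre of pressure: y_p = y_c + I_c/(y_c·A) = 8.43 + 16.2584/(8.43 × 13.37) = 8.43 + 0.144251 = 8.57425 m along the plane.
The resultant acts 1.91 + 0.144251 = 2.05425 m (along the plate) below the hinge at the top edge, so the moment about the hinge is M = F × 2.05425 = 1105.68 × 2.05425 = 2271.34 kN·m.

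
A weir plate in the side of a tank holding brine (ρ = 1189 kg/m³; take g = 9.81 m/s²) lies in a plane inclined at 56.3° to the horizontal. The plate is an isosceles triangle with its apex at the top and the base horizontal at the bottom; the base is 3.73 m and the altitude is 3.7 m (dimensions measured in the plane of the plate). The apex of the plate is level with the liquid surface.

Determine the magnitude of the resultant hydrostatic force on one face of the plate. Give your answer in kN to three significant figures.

F ≈ 165 kN

γ = ρg = 1189 × 9.81 / 1000 = 11.66409 kN/m³.
Let θ = 56.3° be the plate's angle to the horizontal; measure y along the incline from where the plane meets the free surface. Vertical depth h = y·sinθ with sinθ = 0.831954.
With the apex up, the centroid sits 2h/3 = 2 × 3.7/3 = 2.46667 m below the apex, so y_c = 2.46667 m and h_c = 2.46667 × 0.831954 = 2.05216 m.
A = ½ × 3.73 × 3.7 = 6.9005 m².
Resultant F = γ·h_c·A = 11.66409 × 2.05216 × 6.9005 = 165.174 kN.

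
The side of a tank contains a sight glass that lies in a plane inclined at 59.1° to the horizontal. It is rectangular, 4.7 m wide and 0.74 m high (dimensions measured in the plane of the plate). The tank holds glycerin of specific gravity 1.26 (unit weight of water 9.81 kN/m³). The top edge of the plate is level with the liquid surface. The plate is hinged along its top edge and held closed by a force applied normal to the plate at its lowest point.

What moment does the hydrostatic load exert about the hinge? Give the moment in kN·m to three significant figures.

M ≈ 6.73 kN·m

γ = 1.26 × 9.81 = 12.3606 kN/m³.
Let θ = 59.1° be the plate's angle to the horizontal; measure y along the incline from where the plane meets the free surface. Vertical depth h = y·sinθ with sinθ = 0.858065.
The centroid lies 0.74/2 = 0.37 m below the top edge, so y_c = 0.37 m and h_c = 0.37 × 0.858065 = 0.317484 m.
A = 4.7 × 0.74 = 3.478 m².
Resultant F = γ·h_c·A = 12.3606 × 0.317484 × 3.478 = 13.6487 kN.
I_c = b·h³/12 = 4.7 × 0.74³/12 = 0.158713 m⁴.
Centre of pressure: y_p = y_c + I_c/(y_c·A) = 0.37 + 0.158713/(0.37 × 3.478) = 0.37 + 0.123334 = 0.493334 m along the plane.
The resultant acts 0.37 + 0.123334 = 0.493334 m (along the plate) below the hinge at the top edge, so the moment about the hinge is M = F × 0.493334 = 13.6487 × 0.493334 = 6.73337 kN·m.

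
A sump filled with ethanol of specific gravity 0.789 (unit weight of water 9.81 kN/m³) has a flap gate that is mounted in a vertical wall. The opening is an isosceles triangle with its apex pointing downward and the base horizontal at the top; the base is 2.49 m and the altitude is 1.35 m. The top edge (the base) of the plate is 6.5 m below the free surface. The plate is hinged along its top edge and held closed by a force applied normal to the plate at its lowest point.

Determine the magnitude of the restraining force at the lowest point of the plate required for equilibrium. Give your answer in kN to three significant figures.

P ≈ 31.1 kN

γ = 0.789 × 9.81 = 7.74009 kN/m³.
With the apex down, the centroid sits h/3 = 1.35/3 = 0.45 m below the base (the top edge), so the centroid depth is h_c = 6.5 + 0.45 = 6.95 m.
A = ½ × 2.49 × 1.35 = 1.68075 m².
Resultant F = γ·h_c·A = 7.74009 × 6.95 × 1.68075 = 90.4136 kN.
I_c = b·h³/36 = 2.49 × 1.35³/36 = 0.170176 m⁴.
Centre of pressure: y_p = y_c + I_c/(y_c·A) = 6.95 + 0.170176/(6.95 × 1.68075) = 6.95 + 0.0145684 = 6.96457 m along the plane.
The resultant acts 0.45 + 0.0145684 = 0.464568 m (along the plate) below the hinge at the top edge, so the moment about the hinge is M = F × 0.464568 = 90.4136 × 0.464568 = 42.0033 kN·m.
A normal force at the bottom, 1.35 m from the hinge, must supply this moment: P = 42.0033/1.35 = 31.1136 kN.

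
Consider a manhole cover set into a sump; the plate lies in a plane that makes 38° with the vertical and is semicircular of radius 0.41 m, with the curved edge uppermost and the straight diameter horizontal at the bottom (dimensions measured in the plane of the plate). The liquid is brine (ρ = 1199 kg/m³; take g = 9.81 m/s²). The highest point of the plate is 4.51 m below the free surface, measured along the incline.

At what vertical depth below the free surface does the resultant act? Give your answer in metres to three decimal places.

γ = ρg = 1199 × 9.81 / 1000 = 11.76219 kN/m³.
The plate makes 38° with the vertical, i.e. θ = 90° − 38° = 52° to the horizontal. Measuring y along the incline from the free-surface line, vertical depth h = y·sinθ with sinθ = 0.788011.
The centroid lies 4r/(3π) = 0.174009 m above the diameter, so r − 4r/(3π) = 0.41 − 0.174009 = 0.235991 m below the topmost point, so y_c = 4.51 + 0.235991 = 4.74599 m and h_c = 4.74599 × 0.788011 = 3.73989 m.
A = πr²/2 = π × 0.41²/2 = 0.264051 m².
Resultant F = γ·h_c·A = 11.76219 × 3.73989 × 0.264051 = 11.6154 kN.
I_c = (π/8 − 8/(9π))·r⁴ = 0.109757 × 0.41⁴ = 0.00310147 m⁴.
Centre of pressure: y_p = y_c + I_c/(y_c·A) = 4.74599 + 0.00310147/(4.74599 × 0.264051) = 4.74599 + 0.00247487 = 4.74846 m along the plane.
Vertically, h_p = y_p·sinθ = 4.74846 × 0.788011 = 3.74184 m.

h_p = 3.742 m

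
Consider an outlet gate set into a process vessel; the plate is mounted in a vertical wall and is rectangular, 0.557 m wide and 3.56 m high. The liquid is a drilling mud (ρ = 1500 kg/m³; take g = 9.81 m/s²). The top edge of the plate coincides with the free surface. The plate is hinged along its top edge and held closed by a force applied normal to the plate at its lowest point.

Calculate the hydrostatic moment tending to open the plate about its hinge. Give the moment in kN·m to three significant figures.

M ≈ 123 kN·m

γ = ρg = 1500 × 9.81 / 1000 = 14.715 kN/m³.
The centroid lies 3.56/2 = 1.78 m below the top edge, so the centroid depth is h_c = 1.78 m.
A = 0.557 × 3.56 = 1.98292 m².
Resultant F = γ·h_c·A = 14.715 × 1.78 × 1.98292 = 51.938 kN.
I_c = b·h³/12 = 0.557 × 3.56³/12 = 2.09423 m⁴.
Centre of pressure: y_p = y_c + I_c/(y_c·A) = 1.78 + 2.09423/(1.78 × 1.98292) = 1.78 + 0.593334 = 2.37333 m along the plane.
The resultant acts 1.78 + 0.593334 = 2.37333 m (along the plate) below the hinge at the top edge, so the moment about the hinge is M = F × 2.37333 = 51.938 × 2.37333 = 123.266 kN·m.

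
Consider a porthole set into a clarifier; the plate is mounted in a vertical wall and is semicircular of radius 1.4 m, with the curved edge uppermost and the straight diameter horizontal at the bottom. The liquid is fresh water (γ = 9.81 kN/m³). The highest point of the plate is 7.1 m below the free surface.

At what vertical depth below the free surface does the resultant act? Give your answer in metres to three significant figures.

γ = 9.81 kN/m³.
The centroid lies 4r/(3π) = 0.594178 m above the diameter, so r − 4r/(3π) = 1.4 − 0.594178 = 0.805822 m below the topmost point, so the centroid depth is h_c = 7.1 + 0.805822 = 7.90582 m.
A = πr²/2 = π × 1.4²/2 = 3.07876 m².
Resultant F = γ·h_c·A = 9.81 × 7.90582 × 3.07876 = 238.777 kN.
I_c = (π/8 − 8/(9π))·r⁴ = 0.109757 × 1.4⁴ = 0.421642 m⁴.
Centre of pressure: y_p = y_c + I_c/(y_c·A) = 7.90582 + 0.421642/(7.90582 × 3.07876) = 7.90582 + 0.0173229 = 7.92314 m along the plane.

h_p = 7.92 m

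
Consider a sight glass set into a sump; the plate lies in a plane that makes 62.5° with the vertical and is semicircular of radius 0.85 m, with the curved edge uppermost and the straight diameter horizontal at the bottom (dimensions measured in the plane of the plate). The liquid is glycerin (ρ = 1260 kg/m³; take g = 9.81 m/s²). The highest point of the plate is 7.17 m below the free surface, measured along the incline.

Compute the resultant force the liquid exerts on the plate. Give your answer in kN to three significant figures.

F ≈ 49.6 kN

γ = ρg = 1260 × 9.81 / 1000 = 12.3606 kN/m³.
The plate makes 62.5° with the vertical, i.e. θ = 90° − 62.5° = 27.5° to the horizontal. Measuring y along the incline from the free-surface line, vertical depth h = y·sinθ with sinθ = 0.461749.
The centroid lies 4r/(3π) = 0.360751 m above the diameter, so r − 4r/(3π) = 0.85 − 0.360751 = 0.489249 m below the topmost point, so y_c = 7.17 + 0.489249 = 7.65925 m and h_c = 7.65925 × 0.461749 = 3.53665 m.
A = πr²/2 = π × 0.85²/2 = 1.1349 m².
Resultant F = γ·h_c·A = 12.3606 × 3.53665 × 1.1349 = 49.6123 kN.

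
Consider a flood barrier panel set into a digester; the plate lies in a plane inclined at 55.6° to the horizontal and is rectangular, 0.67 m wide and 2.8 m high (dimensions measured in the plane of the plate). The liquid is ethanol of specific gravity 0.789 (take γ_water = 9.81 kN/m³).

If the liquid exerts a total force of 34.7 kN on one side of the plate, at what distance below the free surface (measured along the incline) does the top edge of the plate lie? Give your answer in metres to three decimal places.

γ = 0.789 × 9.81 = 7.74009 kN/m³.
A = 0.67 × 2.8 = 1.876 m².
From F = γ·h_c·A, the centroid depth is h_c = 34.7/(7.74009 × 1.876) = 2.38974 m.
Let θ = 55.6° be the plate's angle to the horizontal; measure y along the incline from where the plane meets the free surface. Vertical depth h = y·sinθ with sinθ = 0.825113.
Along the incline, y_c = h_c/sinθ = 2.38974/0.825113 = 2.89626 m.
The centroid lies 2.8/2 = 1.4 m below the top edge, so the top edge sits at y_top = 2.89626 − 1.4 = 1.49626 m along the incline.

y_top ≈ 1.496 m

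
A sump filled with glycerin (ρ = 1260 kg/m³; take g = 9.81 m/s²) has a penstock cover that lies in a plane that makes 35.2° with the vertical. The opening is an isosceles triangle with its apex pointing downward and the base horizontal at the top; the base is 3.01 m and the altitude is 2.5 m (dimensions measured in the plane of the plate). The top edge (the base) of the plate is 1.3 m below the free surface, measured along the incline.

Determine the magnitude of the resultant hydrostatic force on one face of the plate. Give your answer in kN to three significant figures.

F ≈ 81.1 kN

γ = ρg = 1260 × 9.81 / 1000 = 12.3606 kN/m³.
The plate makes 35.2° with the vertical, i.e. θ = 90° − 35.2° = 54.8° to the horizontal. Measuring y along the incline from the free-surface line, vertical depth h = y·sinθ with sinθ = 0.817145.
With the apex down, the centroid sits h/3 = 2.5/3 = 0.833333 m below the base (the top edge), so y_c = 1.3 + 0.833333 = 2.13333 m and h_c = 2.13333 × 0.817145 = 1.74324 m.
A = ½ × 3.01 × 2.5 = 3.7625 m².
Resultant F = γ·h_c·A = 12.3606 × 1.74324 × 3.7625 = 81.0724 kN.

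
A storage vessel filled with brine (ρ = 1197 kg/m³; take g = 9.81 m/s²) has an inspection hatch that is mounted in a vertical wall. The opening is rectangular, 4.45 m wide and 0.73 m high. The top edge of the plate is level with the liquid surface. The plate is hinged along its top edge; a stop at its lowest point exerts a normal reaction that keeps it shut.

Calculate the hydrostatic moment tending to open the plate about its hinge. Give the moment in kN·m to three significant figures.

γ = ρg = 1197 × 9.81 / 1000 = 11.74257 kN/m³.
The centroid lies 0.73/2 = 0.365 m below the top edge, so the centroid depth is h_c = 0.365 m.
A = 4.45 × 0.73 = 3.2485 m².
Resultant F = γ·h_c·A = 11.74257 × 0.365 × 3.2485 = 13.9232 kN.
I_c = b·h³/12 = 4.45 × 0.73³/12 = 0.14426 m⁴.
Centre of pressure: y_p = y_c + I_c/(y_c·A) = 0.365 + 0.14426/(0.365 × 3.2485) = 0.365 + 0.121666 = 0.486666 m along the plane.
The resultant acts 0.365 + 0.121666 = 0.486666 m (along the plate) below the hinge at the top edge, so the moment about the hinge is M = F × 0.486666 = 13.9232 × 0.486666 = 6.77595 kN·m.

M ≈ 6.78 kN·m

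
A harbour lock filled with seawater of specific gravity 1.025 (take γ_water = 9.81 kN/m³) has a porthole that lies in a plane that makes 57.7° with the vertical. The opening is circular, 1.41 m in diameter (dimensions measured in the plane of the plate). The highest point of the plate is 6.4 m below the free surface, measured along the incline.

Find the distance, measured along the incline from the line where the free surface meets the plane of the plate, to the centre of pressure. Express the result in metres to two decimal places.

y_p = 7.12 m

γ = 1.025 × 9.81 = 10.05525 kN/m³.
The plate makes 57.7° with the vertical, i.e. θ = 90° − 57.7° = 32.3° to the horizontal. Measuring y along the incline from the free-surface line, vertical depth h = y·sinθ with sinθ = 0.534352.
The centroid is at the centre, 0.705 m below the top of the plate, so y_c = 6.4 + 0.705 = 7.105 m and h_c = 7.105 × 0.534352 = 3.79657 m.
A = π(0.705)² = 1.56145 m².
Resultant F = γ·h_c·A = 10.05525 × 3.79657 × 1.56145 = 59.6091 kN.
I_c = πr⁴/4 = π × 0.705⁴/4 = 0.19402 m⁴.
Centre of pressure: y_p = y_c + I_c/(y_c·A) = 7.105 + 0.19402/(7.105 × 1.56145) = 7.105 + 0.0174886 = 7.12249 m along the plane.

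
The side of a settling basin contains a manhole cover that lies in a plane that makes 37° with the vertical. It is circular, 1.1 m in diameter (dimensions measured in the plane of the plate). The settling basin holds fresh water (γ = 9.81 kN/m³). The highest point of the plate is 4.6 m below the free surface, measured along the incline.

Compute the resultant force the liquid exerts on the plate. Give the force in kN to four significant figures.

F ≈ 38.34 kN

γ = 9.81 kN/m³.
The plate makes 37° with the vertical, i.e. θ = 90° − 37° = 53° to the horizontal. Measuring y along the incline from the free-surface line, vertical depth h = y·sinθ with sinθ = 0.798636.
The centroid is at the centre, 0.55 m below the top of the plate, so y_c = 4.6 + 0.55 = 5.15 m and h_c = 5.15 × 0.798636 = 4.11298 m.
A = π(0.55)² = 0.950332 m².
Resultant F = γ·h_c·A = 9.81 × 4.11298 × 0.950332 = 38.3443 kN.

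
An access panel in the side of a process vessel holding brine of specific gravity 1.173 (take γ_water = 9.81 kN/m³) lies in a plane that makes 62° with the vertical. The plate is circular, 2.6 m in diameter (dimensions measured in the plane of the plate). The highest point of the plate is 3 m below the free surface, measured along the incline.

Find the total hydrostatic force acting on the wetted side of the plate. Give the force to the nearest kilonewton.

γ = 1.173 × 9.81 = 11.50713 kN/m³.
The plate makes 62° with the vertical, i.e. θ = 90° − 62° = 28° to the horizontal. Measuring y along the incline from the free-surface line, vertical depth h = y·sinθ with sinθ = 0.469472.
The centroid is at the centre, 1.3 m below the top of the plate, so y_c = 3 + 1.3 = 4.3 m and h_c = 4.3 × 0.469472 = 2.01873 m.
A = π(1.3)² = 5.30929 m².
Resultant F = γ·h_c·A = 11.50713 × 2.01873 × 5.30929 = 123.334 kN.

F ≈ 123 kN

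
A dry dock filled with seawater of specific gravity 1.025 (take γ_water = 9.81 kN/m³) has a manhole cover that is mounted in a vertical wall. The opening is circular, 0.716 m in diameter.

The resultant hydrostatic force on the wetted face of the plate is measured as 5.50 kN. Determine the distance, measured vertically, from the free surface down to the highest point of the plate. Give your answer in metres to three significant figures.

γ = 1.025 × 9.81 = 10.05525 kN/m³.
A = π(0.358)² = 0.402639 m².
From F = γ·h_c·A, the centroid depth is h_c = 5.50/(10.05525 × 0.402639) = 1.35848 m.
The centroid is at the centre, 0.358 m below the top of the plate, so the highest point sits at h_top = 1.35848 − 0.358 = 1.00048 m below the surface.

d_top ≈ 1.00 m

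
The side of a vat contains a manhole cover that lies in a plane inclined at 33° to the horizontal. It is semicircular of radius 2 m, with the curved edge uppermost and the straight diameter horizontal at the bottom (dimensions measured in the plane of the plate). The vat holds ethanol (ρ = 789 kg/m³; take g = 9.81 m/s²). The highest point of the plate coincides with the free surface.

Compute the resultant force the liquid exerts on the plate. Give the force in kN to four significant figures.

F ≈ 30.49 kN

γ = ρg = 789 × 9.81 / 1000 = 7.74009 kN/m³.
Let θ = 33° be the plate's angle to the horizontal; measure y along the incline from where the plane meets the free surface. Vertical depth h = y·sinθ with sinθ = 0.544639.
The centroid lies 4r/(3π) = 0.848826 m above the diameter, so r − 4r/(3π) = 2 − 0.848826 = 1.15117 m below the topmost point, so y_c = 1.15117 m and h_c = 1.15117 × 0.544639 = 0.626972 m.
A = πr²/2 = π × 2²/2 = 6.28319 m².
Resultant F = γ·h_c·A = 7.74009 × 0.626972 × 6.28319 = 30.4912 kN.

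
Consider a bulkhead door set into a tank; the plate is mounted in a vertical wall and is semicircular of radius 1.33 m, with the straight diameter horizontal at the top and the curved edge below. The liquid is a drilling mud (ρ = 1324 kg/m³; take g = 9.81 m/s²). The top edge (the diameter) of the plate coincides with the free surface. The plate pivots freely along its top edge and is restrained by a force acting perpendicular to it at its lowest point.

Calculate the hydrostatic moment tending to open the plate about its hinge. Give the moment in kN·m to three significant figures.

γ = ρg = 1324 × 9.81 / 1000 = 12.98844 kN/m³.
The centroid of a semicircle lies 4r/(3π) = 0.56447 m from the diameter, here below the top edge, so the centroid depth is h_c = 0.56447 m.
A = πr²/2 = π × 1.33²/2 = 2.77858 m².
Resultant F = γ·h_c·A = 12.98844 × 0.56447 × 2.77858 = 20.3714 kN.
I_c = (π/8 − 8/(9π))·r⁴ = 0.109757 × 1.33⁴ = 0.34343 m⁴.
Centre of pressure: y_p = y_c + I_c/(y_c·A) = 0.56447 + 0.34343/(0.56447 × 2.77858) = 0.56447 + 0.218965 = 0.783435 m along the plane.
The resultant acts 0.56447 + 0.218965 = 0.783435 m (along the plate) below the hinge at the top edge, so the moment about the hinge is M = F × 0.783435 = 20.3714 × 0.783435 = 15.9597 kN·m.

M ≈ 16.0 kN·m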